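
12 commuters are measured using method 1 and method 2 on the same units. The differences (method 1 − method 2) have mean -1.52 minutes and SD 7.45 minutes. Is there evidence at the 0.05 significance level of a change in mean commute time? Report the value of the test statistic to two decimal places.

H0: μ_d = 0; H1: μ_d ≠ 0 (paired t-test on the differences, two-sided).
t = d̄/(s_d/√n) = -1.52/(7.45/√12) = -0.71
df = n − 1 = 11
Two-sided p-value ≈ 0.4944
Since p ≈ 0.4944 > α = 0.05, fail to reject H0; the evidence is not statistically significant.

-0.71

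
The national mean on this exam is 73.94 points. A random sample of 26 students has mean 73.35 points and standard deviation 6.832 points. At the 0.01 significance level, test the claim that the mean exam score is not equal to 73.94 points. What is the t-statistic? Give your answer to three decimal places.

H0: μ = 73.94; H1: μ ≠ 73.94 (one-sample t-test, two-sided).
t = (x̄ − μ₀)/(s/√n) = (73.35 − 73.94)/(6.832/√26) = -0.440
df = n − 1 = 25
Two-sided p-value ≈ 0.6635
Since p ≈ 0.6635 > α = 0.01, fail to reject H0; the evidence is not statistically significant.

-0.440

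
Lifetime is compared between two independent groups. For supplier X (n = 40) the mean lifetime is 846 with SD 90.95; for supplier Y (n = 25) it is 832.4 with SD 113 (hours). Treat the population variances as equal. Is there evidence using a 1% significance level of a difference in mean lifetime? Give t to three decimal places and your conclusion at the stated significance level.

Let group 1 = supplier X, group 2 = supplier Y. H0: μ_1 = μ_2; H1: μ_1 ≠ μ_2 (two-sample pooled-variance t-test, two-sided).
s_p² = [(40−1)·90.95² + (25−1)·113²]/(40+25−2) = 9985.08
t = (846 − 832.4)/√[9985.08·(1/40 + 1/25)] = 0.534
df = n₁ + n₂ − 2 = 63
Two-sided p-value ≈ 0.5953
Since p ≈ 0.5953 > α = 0.01, fail to reject H0; the data do not provide sufficient evidence against H0.

t = 0.534; fail to reject H0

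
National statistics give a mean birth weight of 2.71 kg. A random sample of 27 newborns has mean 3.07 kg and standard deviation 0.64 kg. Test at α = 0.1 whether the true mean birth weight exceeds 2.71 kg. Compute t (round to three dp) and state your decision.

t = 2.923; reject H0

H0: μ = 2.71; H1: μ > 2.71 (one-sample t-test, right-tailed).
t = (x̄ − μ₀)/(s/√n) = (3.07 − 2.71)/(0.64/√27) = 2.923
df = n − 1 = 26
p-value = P(T ≥ 2.923) ≈ 0.004
Since p ≈ 0.004 < α = 0.1, reject H0; the data support H1.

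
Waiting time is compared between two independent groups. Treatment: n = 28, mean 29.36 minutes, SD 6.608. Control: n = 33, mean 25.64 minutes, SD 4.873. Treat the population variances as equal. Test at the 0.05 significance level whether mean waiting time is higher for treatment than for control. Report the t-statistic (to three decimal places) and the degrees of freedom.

t = 2.526, df = 59

Let group 1 = treatment, group 2 = control. H0: μ_1 = μ_2; H1: μ_1 > μ_2 (two-sample pooled-variance t-test, right-tailed).
s_p² = [(28−1)·6.608² + (33−1)·4.873²]/(28+33−2) = 32.8618
t = (29.36 − 25.64)/√[32.8618·(1/28 + 1/33)] = 2.526
df = n₁ + n₂ − 2 = 59
p-value = P(T ≥ 2.526) ≈ 0.0071
Since p ≈ 0.0071 < α = 0.05, reject H0; the data support H1.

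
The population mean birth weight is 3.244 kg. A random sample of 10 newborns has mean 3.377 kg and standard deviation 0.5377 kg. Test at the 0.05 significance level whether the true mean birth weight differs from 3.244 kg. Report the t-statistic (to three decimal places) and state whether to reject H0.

H0: μ = 3.244; H1: μ ≠ 3.244 (one-sample t-test, two-sided).
t = (x̄ − μ₀)/(s/√n) = (3.377 − 3.244)/(0.5377/√10) = 0.782
df = n − 1 = 9
Two-sided p-value ≈ 0.454
Since p ≈ 0.454 > α = 0.05, fail to reject H0; the data do not provide sufficient evidence against H0.

t = 0.782; fail to reject H0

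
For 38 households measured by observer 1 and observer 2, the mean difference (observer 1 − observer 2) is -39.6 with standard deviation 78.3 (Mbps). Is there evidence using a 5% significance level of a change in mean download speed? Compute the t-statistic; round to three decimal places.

H0: μ_d = 0; H1: μ_d ≠ 0 (paired t-test on the differences, two-sided).
t = d̄/(s_d/√n) = -39.6/(78.3/√38) = -3.118
df = n − 1 = 37
Two-sided p-value ≈ 0.0035
Since p ≈ 0.0035 < α = 0.05, reject H0; the evidence is statistically significant.

-3.118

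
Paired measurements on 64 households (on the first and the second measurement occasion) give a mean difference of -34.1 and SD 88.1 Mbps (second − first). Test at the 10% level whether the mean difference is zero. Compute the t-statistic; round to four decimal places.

H0: μ_d = 0; H1: μ_d ≠ 0 (paired t-test on the differences, two-sided).
t = d̄/(s_d/√n) = -34.1/(88.1/√64) = -3.0965
df = n − 1 = 63
Two-sided p-value ≈ 0.0029
Since p ≈ 0.0029 < α = 0.1, reject H0; the evidence is statistically significant.

-3.0965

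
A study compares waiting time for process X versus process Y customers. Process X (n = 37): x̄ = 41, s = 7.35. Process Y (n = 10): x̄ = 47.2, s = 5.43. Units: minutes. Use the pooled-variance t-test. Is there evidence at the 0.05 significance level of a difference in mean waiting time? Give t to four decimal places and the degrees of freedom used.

t = -2.4822, df = 45

Let group 1 = process X, group 2 = process Y. H0: μ_1 = μ_2; H1: μ_1 ≠ μ_2 (two-sample pooled-variance t-test, two-sided).
s_p² = [(37−1)·7.35² + (10−1)·5.43²]/(37+10−2) = 49.115
t = (41 − 47.2)/√[49.115·(1/37 + 1/10)] = -2.4822
df = n₁ + n₂ − 2 = 45
Two-sided p-value ≈ 0.0169
Since p ≈ 0.0169 < α = 0.05, reject H0; the evidence is statistically significant.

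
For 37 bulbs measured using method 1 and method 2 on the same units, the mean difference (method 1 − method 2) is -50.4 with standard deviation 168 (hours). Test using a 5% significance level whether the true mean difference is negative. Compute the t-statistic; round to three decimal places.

H0: μ_d = 0; H1: μ_d < 0 (paired t-test on the differences, left-tailed).
t = d̄/(s_d/√n) = -50.4/(168/√37) = -1.825
df = n − 1 = 36
p-value = P(T ≤ -1.825) ≈ 0.0382
Since p ≈ 0.0382 < α = 0.05, reject H0; the evidence is statistically significant.

-1.825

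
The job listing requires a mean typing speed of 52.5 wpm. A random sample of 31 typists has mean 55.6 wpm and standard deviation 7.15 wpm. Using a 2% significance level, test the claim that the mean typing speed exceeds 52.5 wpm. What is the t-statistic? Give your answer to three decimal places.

H0: μ = 52.5; H1: μ > 52.5 (one-sample t-test, right-tailed).
t = (x̄ − μ₀)/(s/√n) = (55.6 − 52.5)/(7.15/√31) = 2.414
df = n − 1 = 30
p-value = P(T ≥ 2.414) ≈ 0.0110
Since p ≈ 0.0110 < α = 0.02, reject H0; the data support H1.

2.414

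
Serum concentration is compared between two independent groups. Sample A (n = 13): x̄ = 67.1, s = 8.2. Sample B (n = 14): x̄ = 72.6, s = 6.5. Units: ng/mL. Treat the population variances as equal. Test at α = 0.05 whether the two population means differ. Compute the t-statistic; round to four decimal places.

Let group 1 = sample A, group 2 = sample B. H0: μ_1 = μ_2; H1: μ_1 ≠ μ_2 (two-sample pooled-variance t-test, two-sided).
s_p² = [(13−1)·8.2² + (14−1)·6.5²]/(13+14−2) = 54.2452
t = (67.1 − 72.6)/√[54.2452·(1/13 + 1/14)] = -1.9388
df = n₁ + n₂ − 2 = 25
Two-sided p-value ≈ 0.064
Since p ≈ 0.064 > α = 0.05, fail to reject H0; the evidence is not statistically significant.

-1.9388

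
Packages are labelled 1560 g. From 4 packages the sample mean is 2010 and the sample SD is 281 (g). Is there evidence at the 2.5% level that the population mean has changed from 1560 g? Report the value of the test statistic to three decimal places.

H0: μ = 1560; H1: μ ≠ 1560 (one-sample t-test, two-sided).
t = (x̄ − μ₀)/(s/√n) = (2010 − 1560)/(281/√4) = 3.203
df = n − 1 = 3
Two-sided p-value ≈ 0.049
Since p ≈ 0.049 > α = 0.025, fail to reject H0; the data do not provide sufficient evidence against H0.

3.203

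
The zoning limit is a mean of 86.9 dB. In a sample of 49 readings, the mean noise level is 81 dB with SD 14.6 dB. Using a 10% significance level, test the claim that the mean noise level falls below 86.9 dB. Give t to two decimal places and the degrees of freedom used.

H0: μ = 86.9; H1: μ < 86.9 (one-sample t-test, left-tailed).
t = (x̄ − μ₀)/(s/√n) = (81 − 86.9)/(14.6/√49) = -2.83
df = n − 1 = 48
p-value = P(T ≤ -2.83) ≈ 0.003
Since p ≈ 0.003 < α = 0.1, reject H0; the data support H1.

t = -2.83, df = 48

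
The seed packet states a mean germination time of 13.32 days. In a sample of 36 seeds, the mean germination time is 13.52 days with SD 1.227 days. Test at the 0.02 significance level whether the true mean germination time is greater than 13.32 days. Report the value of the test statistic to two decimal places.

H0: μ = 13.32; H1: μ > 13.32 (one-sample t-test, right-tailed).
t = (x̄ − μ₀)/(s/√n) = (13.52 − 13.32)/(1.227/√36) = 0.98
df = n − 1 = 35
p-value = P(T ≥ 0.98) ≈ 0.167
Since p ≈ 0.167 > α = 0.02, fail to reject H0; the evidence is not statistically significant.

0.98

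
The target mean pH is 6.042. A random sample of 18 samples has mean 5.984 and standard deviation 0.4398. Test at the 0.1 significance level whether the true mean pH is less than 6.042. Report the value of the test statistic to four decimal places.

H0: μ = 6.042; H1: μ < 6.042 (one-sample t-test, left-tailed).
t = (x̄ − μ₀)/(s/√n) = (5.984 − 6.042)/(0.4398/√18) = -0.5595
df = n − 1 = 17
p-value = P(T ≤ -0.5595) ≈ 0.2916
Since p ≈ 0.2916 > α = 0.1, fail to reject H0; the data do not provide sufficient evidence against H0.

-0.5595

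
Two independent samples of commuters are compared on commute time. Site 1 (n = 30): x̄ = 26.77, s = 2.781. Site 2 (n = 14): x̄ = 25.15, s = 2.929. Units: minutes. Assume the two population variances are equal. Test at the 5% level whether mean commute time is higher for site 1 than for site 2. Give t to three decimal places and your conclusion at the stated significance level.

Let group 1 = site 1, group 2 = site 2. H0: μ_1 = μ_2; H1: μ_1 > μ_2 (two-sample pooled-variance t-test, right-tailed).
s_p² = [(30−1)·2.781² + (14−1)·2.929²]/(30+14−2) = 7.99553
t = (26.77 − 25.15)/√[7.99553·(1/30 + 1/14)] = 1.770
df = n₁ + n₂ − 2 = 42
p-value = P(T ≥ 1.770) ≈ 0.0420
Since p ≈ 0.0420 < α = 0.05, reject H0; the data support H1.

t = 1.770; reject H0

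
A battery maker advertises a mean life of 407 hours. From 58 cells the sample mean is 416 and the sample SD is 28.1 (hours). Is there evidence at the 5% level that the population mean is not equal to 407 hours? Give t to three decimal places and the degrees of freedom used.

H0: μ = 407; H1: μ ≠ 407 (one-sample t-test, two-sided).
t = (x̄ − μ₀)/(s/√n) = (416 − 407)/(28.1/√58) = 2.439
df = n − 1 = 57
Two-sided p-value ≈ 0.0179
Since p ≈ 0.0179 < α = 0.05, reject H0; the data support H1.

t = 2.439, df = 57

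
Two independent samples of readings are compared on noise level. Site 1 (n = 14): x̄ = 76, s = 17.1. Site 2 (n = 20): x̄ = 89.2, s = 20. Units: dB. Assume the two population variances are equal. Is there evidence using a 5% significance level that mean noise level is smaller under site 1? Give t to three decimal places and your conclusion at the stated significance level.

Let group 1 = site 1, group 2 = site 2. H0: μ_1 = μ_2; H1: μ_1 < μ_2 (two-sample pooled-variance t-test, left-tailed).
s_p² = [(14−1)·17.1² + (20−1)·20²]/(14+20−2) = 356.292
t = (76 − 89.2)/√[356.292·(1/14 + 1/20)] = -2.007
df = n₁ + n₂ − 2 = 32
p-value = P(T ≤ -2.007) ≈ 0.027
Since p ≈ 0.027 < α = 0.05, reject H0; the evidence is statistically significant.

t = -2.007; reject H0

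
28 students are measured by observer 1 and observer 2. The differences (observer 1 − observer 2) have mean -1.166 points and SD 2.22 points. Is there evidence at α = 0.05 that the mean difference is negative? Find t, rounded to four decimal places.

-2.7792

H0: μ_d = 0; H1: μ_d < 0 (paired t-test on the differences, left-tailed).
t = d̄/(s_d/√n) = -1.166/(2.22/√28) = -2.7792
df = n − 1 = 27
p-value = P(T ≤ -2.7792) ≈ 0.005
Since p ≈ 0.005 < α = 0.05, reject H0; the evidence is statistically significant.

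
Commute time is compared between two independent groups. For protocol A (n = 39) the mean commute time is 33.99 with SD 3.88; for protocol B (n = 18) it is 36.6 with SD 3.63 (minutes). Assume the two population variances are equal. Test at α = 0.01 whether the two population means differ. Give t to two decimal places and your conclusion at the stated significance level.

Let group 1 = protocol A, group 2 = protocol B. H0: μ_1 = μ_2; H1: μ_1 ≠ μ_2 (two-sample pooled-variance t-test, two-sided).
s_p² = [(39−1)·3.88² + (18−1)·3.63²]/(39+18−2) = 14.4741
t = (33.99 − 36.6)/√[14.4741·(1/39 + 1/18)] = -2.41
df = n₁ + n₂ − 2 = 55
Two-sided p-value ≈ 0.019
Since p ≈ 0.019 > α = 0.01, fail to reject H0; the evidence is not statistically significant.

t = -2.41; fail to reject H0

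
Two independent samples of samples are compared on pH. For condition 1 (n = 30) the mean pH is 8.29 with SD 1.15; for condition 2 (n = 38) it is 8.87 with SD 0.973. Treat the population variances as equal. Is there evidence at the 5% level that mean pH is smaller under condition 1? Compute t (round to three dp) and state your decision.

t = -2.252; reject H0

Let group 1 = condition 1, group 2 = condition 2. H0: μ_1 = μ_2; H1: μ_1 < μ_2 (two-sample pooled-variance t-test, left-tailed).
s_p² = [(30−1)·1.15² + (38−1)·0.973²]/(30+38−2) = 1.11184
t = (8.29 − 8.87)/√[1.11184·(1/30 + 1/38)] = -2.252
df = n₁ + n₂ − 2 = 66
p-value = P(T ≤ -2.252) ≈ 0.014
Since p ≈ 0.014 < α = 0.05, reject H0; the data support H1.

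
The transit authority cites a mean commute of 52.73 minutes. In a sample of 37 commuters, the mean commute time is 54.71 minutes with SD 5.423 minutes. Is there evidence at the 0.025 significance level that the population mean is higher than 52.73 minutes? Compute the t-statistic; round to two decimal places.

H0: μ = 52.73; H1: μ > 52.73 (one-sample t-test, right-tailed).
t = (x̄ − μ₀)/(s/√n) = (54.71 − 52.73)/(5.423/√37) = 2.22
df = n − 1 = 36
p-value = P(T ≥ 2.22) ≈ 0.0164
Since p ≈ 0.0164 < α = 0.025, reject H0; the data support H1.

2.22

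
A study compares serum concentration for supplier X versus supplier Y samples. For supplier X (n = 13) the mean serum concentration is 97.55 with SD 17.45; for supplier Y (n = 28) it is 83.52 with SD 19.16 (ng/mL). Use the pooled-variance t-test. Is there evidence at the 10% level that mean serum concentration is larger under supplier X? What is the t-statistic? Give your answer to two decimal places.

2.24

Let group 1 = supplier X, group 2 = supplier Y. H0: μ_1 = μ_2; H1: μ_1 > μ_2 (two-sample pooled-variance t-test, right-tailed).
s_p² = [(13−1)·17.45² + (28−1)·19.16²]/(13+28−2) = 347.843
t = (97.55 − 83.52)/√[347.843·(1/13 + 1/28)] = 2.24
df = n₁ + n₂ − 2 = 39
p-value = P(T ≥ 2.24) ≈ 0.015
Since p ≈ 0.015 < α = 0.1, reject H0; the data support H1.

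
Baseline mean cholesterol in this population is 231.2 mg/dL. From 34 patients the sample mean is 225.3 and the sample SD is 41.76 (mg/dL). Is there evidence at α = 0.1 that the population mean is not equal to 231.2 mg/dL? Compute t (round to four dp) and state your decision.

t = -0.8238; fail to reject H0

H0: μ = 231.2; H1: μ ≠ 231.2 (one-sample t-test, two-sided).
t = (x̄ − μ₀)/(s/√n) = (225.3 − 231.2)/(41.76/√34) = -0.8238
df = n − 1 = 33
Two-sided p-value ≈ 0.416
Since p ≈ 0.416 > α = 0.1, fail to reject H0; the data do not provide sufficient evidence against H0.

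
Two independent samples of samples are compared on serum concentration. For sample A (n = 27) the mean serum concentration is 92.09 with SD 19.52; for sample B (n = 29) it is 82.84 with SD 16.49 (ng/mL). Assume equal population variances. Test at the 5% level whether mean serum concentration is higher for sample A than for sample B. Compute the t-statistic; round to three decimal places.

1.920

Let group 1 = sample A, group 2 = sample B. H0: μ_1 = μ_2; H1: μ_1 > μ_2 (two-sample pooled-variance t-test, right-tailed).
s_p² = [(27−1)·19.52² + (29−1)·16.49²]/(27+29−2) = 324.455
t = (92.09 − 82.84)/√[324.455·(1/27 + 1/29)] = 1.920
df = n₁ + n₂ − 2 = 54
p-value = P(T ≥ 1.920) ≈ 0.0301
Since p ≈ 0.0301 < α = 0.05, reject H0; the evidence is statistically significant.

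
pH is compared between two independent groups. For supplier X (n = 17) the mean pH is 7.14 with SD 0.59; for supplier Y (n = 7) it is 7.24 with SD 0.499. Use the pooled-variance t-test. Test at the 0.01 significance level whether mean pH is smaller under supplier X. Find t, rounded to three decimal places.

-0.393

Let group 1 = supplier X, group 2 = supplier Y. H0: μ_1 = μ_2; H1: μ_1 < μ_2 (two-sample pooled-variance t-test, left-tailed).
s_p² = [(17−1)·0.59² + (7−1)·0.499²]/(17+7−2) = 0.321073
t = (7.14 − 7.24)/√[0.321073·(1/17 + 1/7)] = -0.393
df = n₁ + n₂ − 2 = 22
p-value = P(T ≤ -0.393) ≈ 0.349
Since p ≈ 0.349 > α = 0.01, fail to reject H0; the evidence is not statistically significant.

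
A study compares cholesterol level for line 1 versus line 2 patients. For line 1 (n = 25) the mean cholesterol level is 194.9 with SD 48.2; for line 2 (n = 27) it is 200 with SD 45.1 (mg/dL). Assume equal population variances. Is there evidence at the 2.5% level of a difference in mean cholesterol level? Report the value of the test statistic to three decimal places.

-0.394

Let group 1 = line 1, group 2 = line 2. H0: μ_1 = μ_2; H1: μ_1 ≠ μ_2 (two-sample pooled-variance t-test, two-sided).
s_p² = [(25−1)·48.2² + (27−1)·45.1²]/(25+27−2) = 2172.84
t = (194.9 − 200)/√[2172.84·(1/25 + 1/27)] = -0.394
df = n₁ + n₂ − 2 = 50
Two-sided p-value ≈ 0.695
Since p ≈ 0.695 > α = 0.025, fail to reject H0; the evidence is not statistically significant.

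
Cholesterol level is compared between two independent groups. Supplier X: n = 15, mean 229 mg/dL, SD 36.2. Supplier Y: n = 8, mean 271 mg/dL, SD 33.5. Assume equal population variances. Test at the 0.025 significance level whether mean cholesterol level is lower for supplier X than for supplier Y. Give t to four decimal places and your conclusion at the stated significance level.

Let group 1 = supplier X, group 2 = supplier Y. H0: μ_1 = μ_2; H1: μ_1 < μ_2 (two-sample pooled-variance t-test, left-tailed).
s_p² = [(15−1)·36.2² + (8−1)·33.5²]/(15+8−2) = 1247.71
t = (229 − 271)/√[1247.71·(1/15 + 1/8)] = -2.7159
df = n₁ + n₂ − 2 = 21
p-value = P(T ≤ -2.7159) ≈ 0.006
Since p ≈ 0.006 < α = 0.025, reject H0; the data support H1.

t = -2.7159; reject H0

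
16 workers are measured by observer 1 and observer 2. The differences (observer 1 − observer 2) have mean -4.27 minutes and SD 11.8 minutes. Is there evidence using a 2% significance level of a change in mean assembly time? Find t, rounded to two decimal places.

-1.45

H0: μ_d = 0; H1: μ_d ≠ 0 (paired t-test on the differences, two-sided).
t = d̄/(s_d/√n) = -4.27/(11.8/√16) = -1.45
df = n − 1 = 15
Two-sided p-value ≈ 0.168
Since p ≈ 0.168 > α = 0.02, fail to reject H0; the data do not provide sufficient evidence against H0.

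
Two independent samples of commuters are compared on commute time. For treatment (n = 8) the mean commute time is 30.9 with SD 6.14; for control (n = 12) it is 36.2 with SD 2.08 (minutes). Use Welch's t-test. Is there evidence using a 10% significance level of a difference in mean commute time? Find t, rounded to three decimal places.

Let group 1 = treatment, group 2 = control. H0: μ_1 = μ_2; H1: μ_1 ≠ μ_2 (Welch's two-sample t-test, two-sided).
t = (x̄_1 − x̄_2)/√(s_1²/n_1 + s_2²/n_2) = (30.9 − 36.2)/√(6.14²/8 + 2.08²/12) = -2.353
Welch–Satterthwaite df ≈ 8.08
Two-sided p-value ≈ 0.046
Since p ≈ 0.046 < α = 0.1, reject H0; the data support H1.

-2.353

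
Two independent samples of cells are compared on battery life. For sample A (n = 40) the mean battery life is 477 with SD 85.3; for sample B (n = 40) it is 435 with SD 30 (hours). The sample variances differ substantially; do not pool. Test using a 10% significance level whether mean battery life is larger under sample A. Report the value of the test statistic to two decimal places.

Let group 1 = sample A, group 2 = sample B. H0: μ_1 = μ_2; H1: μ_1 > μ_2 (Welch's two-sample t-test, right-tailed).
t = (x̄_1 − x̄_2)/√(s_1²/n_1 + s_2²/n_2) = (477 − 435)/√(85.3²/40 + 30²/40) = 2.94
Welch–Satterthwaite df ≈ 48.50
p-value = P(T ≥ 2.94) ≈ 0.0025
Since p ≈ 0.0025 < α = 0.1, reject H0; the data support H1.

2.94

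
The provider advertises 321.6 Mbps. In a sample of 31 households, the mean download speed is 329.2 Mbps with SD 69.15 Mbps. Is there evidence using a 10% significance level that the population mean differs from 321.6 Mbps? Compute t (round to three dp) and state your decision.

t = 0.612; fail to reject H0

H0: μ = 321.6; H1: μ ≠ 321.6 (one-sample t-test, two-sided).
t = (x̄ − μ₀)/(s/√n) = (329.2 − 321.6)/(69.15/√31) = 0.612
df = n − 1 = 30
Two-sided p-value ≈ 0.545
Since p ≈ 0.545 > α = 0.1, fail to reject H0; the evidence is not statistically significant.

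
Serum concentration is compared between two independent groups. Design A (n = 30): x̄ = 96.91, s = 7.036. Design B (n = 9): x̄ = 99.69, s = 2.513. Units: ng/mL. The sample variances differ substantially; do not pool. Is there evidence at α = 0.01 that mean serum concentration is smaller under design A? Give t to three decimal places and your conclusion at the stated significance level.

t = -1.813; fail to reject H0

Let group 1 = design A, group 2 = design B. H0: μ_1 = μ_2; H1: μ_1 < μ_2 (Welch's two-sample t-test, left-tailed).
t = (x̄_1 − x̄_2)/√(s_1²/n_1 + s_2²/n_2) = (96.91 − 99.69)/√(7.036²/30 + 2.513²/9) = -1.813
Welch–Satterthwaite df ≈ 35.58
p-value = P(T ≤ -1.813) ≈ 0.0392
Since p ≈ 0.0392 > α = 0.01, fail to reject H0; the evidence is not statistically significant.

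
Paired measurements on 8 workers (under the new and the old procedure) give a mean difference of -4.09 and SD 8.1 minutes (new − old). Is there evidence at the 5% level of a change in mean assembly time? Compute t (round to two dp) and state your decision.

t = -1.43; fail to reject H0

H0: μ_d = 0; H1: μ_d ≠ 0 (paired t-test on the differences, two-sided).
t = d̄/(s_d/√n) = -4.09/(8.1/√8) = -1.43
df = n − 1 = 7
Two-sided p-value ≈ 0.196
Since p ≈ 0.196 > α = 0.05, fail to reject H0; the data do not provide sufficient evidence against H0.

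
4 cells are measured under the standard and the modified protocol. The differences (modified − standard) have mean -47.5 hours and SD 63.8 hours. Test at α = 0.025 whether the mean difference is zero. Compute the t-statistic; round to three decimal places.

-1.489

H0: μ_d = 0; H1: μ_d ≠ 0 (paired t-test on the differences, two-sided).
t = d̄/(s_d/√n) = -47.5/(63.8/√4) = -1.489
df = n − 1 = 3
Two-sided p-value ≈ 0.233
Since p ≈ 0.233 > α = 0.025, fail to reject H0; the data do not provide sufficient evidence against H0.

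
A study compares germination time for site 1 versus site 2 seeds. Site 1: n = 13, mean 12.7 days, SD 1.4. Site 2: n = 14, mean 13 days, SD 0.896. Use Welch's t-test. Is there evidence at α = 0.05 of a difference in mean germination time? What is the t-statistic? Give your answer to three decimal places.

Let group 1 = site 1, group 2 = site 2. H0: μ_1 = μ_2; H1: μ_1 ≠ μ_2 (Welch's two-sample t-test, two-sided).
t = (x̄_1 − x̄_2)/√(s_1²/n_1 + s_2²/n_2) = (12.7 − 13)/√(1.4²/13 + 0.896²/14) = -0.658
Welch–Satterthwaite df ≈ 20.17
Two-sided p-value ≈ 0.5182
Since p ≈ 0.5182 > α = 0.05, fail to reject H0; the data do not provide sufficient evidence against H0.

-0.658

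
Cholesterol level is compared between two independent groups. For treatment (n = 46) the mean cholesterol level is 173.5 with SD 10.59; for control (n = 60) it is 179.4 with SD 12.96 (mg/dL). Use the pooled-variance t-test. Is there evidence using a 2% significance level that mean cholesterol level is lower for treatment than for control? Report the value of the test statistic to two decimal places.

-2.51

Let group 1 = treatment, group 2 = control. H0: μ_1 = μ_2; H1: μ_1 < μ_2 (two-sample pooled-variance t-test, left-tailed).
s_p² = [(46−1)·10.59² + (60−1)·12.96²]/(46+60−2) = 143.812
t = (173.5 − 179.4)/√[143.812·(1/46 + 1/60)] = -2.51
df = n₁ + n₂ − 2 = 104
p-value = P(T ≤ -2.51) ≈ 0.0068
Since p ≈ 0.0068 < α = 0.02, reject H0; the data support H1.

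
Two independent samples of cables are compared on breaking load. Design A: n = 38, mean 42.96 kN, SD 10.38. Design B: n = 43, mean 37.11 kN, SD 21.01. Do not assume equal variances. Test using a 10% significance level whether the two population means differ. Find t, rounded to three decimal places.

Let group 1 = design A, group 2 = design B. H0: μ_1 = μ_2; H1: μ_1 ≠ μ_2 (Welch's two-sample t-test, two-sided).
t = (x̄_1 − x̄_2)/√(s_1²/n_1 + s_2²/n_2) = (42.96 − 37.11)/√(10.38²/38 + 21.01²/43) = 1.616
Welch–Satterthwaite df ≈ 62.95
Two-sided p-value ≈ 0.111
Since p ≈ 0.111 > α = 0.1, fail to reject H0; the data do not provide sufficient evidence against H0.

1.616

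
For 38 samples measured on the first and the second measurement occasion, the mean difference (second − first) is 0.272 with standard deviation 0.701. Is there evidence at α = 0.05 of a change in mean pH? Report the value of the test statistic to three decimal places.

H0: μ_d = 0; H1: μ_d ≠ 0 (paired t-test on the differences, two-sided).
t = d̄/(s_d/√n) = 0.272/(0.701/√38) = 2.392
df = n − 1 = 37
Two-sided p-value ≈ 0.0220
Since p ≈ 0.0220 < α = 0.05, reject H0; the data support H1.

2.392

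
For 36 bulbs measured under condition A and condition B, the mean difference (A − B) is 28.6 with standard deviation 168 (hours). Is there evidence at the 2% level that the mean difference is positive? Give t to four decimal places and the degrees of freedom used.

H0: μ_d = 0; H1: μ_d > 0 (paired t-test on the differences, right-tailed).
t = d̄/(s_d/√n) = 28.6/(168/√36) = 1.0214
df = n − 1 = 35
p-value = P(T ≥ 1.0214) ≈ 0.157
Since p ≈ 0.157 > α = 0.02, fail to reject H0; the evidence is not statistically significant.

t = 1.0214, df = 35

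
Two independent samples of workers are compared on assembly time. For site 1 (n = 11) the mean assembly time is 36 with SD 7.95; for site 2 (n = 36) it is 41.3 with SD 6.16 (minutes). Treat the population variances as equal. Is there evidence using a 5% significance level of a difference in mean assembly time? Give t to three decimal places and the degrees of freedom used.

t = -2.331, df = 45

Let group 1 = site 1, group 2 = site 2. H0: μ_1 = μ_2; H1: μ_1 ≠ μ_2 (two-sample pooled-variance t-test, two-sided).
s_p² = [(11−1)·7.95² + (36−1)·6.16²]/(11+36−2) = 43.5582
t = (36 − 41.3)/√[43.5582·(1/11 + 1/36)] = -2.331
df = n₁ + n₂ − 2 = 45
Two-sided p-value ≈ 0.0243
Since p ≈ 0.0243 < α = 0.05, reject H0; the evidence is statistically significant.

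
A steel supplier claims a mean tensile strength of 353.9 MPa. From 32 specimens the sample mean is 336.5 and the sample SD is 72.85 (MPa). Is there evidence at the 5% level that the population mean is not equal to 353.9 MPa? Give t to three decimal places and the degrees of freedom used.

t = -1.351, df = 31

H0: μ = 353.9; H1: μ ≠ 353.9 (one-sample t-test, two-sided).
t = (x̄ − μ₀)/(s/√n) = (336.5 − 353.9)/(72.85/√32) = -1.351
df = n − 1 = 31
Two-sided p-value ≈ 0.1864
Since p ≈ 0.1864 > α = 0.05, fail to reject H0; the data do not provide sufficient evidence against H0.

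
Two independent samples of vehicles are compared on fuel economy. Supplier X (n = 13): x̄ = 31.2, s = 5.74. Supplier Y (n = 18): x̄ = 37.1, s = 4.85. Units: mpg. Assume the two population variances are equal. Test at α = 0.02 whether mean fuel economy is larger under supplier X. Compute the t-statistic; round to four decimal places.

Let group 1 = supplier X, group 2 = supplier Y. H0: μ_1 = μ_2; H1: μ_1 > μ_2 (two-sample pooled-variance t-test, right-tailed).
s_p² = [(13−1)·5.74² + (18−1)·4.85²]/(13+18−2) = 27.4225
t = (31.2 − 37.1)/√[27.4225·(1/13 + 1/18)] = -3.0955
df = n₁ + n₂ − 2 = 29
p-value = P(T ≥ -3.0955) ≈ 0.998
Since p ≈ 0.998 > α = 0.02, fail to reject H0; the data do not provide sufficient evidence against H0.

-3.0955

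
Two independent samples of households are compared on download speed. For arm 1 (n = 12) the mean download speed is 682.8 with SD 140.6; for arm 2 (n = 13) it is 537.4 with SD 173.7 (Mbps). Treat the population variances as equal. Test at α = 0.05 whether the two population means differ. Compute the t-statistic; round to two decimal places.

Let group 1 = arm 1, group 2 = arm 2. H0: μ_1 = μ_2; H1: μ_1 ≠ μ_2 (two-sample pooled-variance t-test, two-sided).
s_p² = [(12−1)·140.6² + (13−1)·173.7²]/(12+13−2) = 25196.2
t = (682.8 − 537.4)/√[25196.2·(1/12 + 1/13)] = 2.29
df = n₁ + n₂ − 2 = 23
Two-sided p-value ≈ 0.0316
Since p ≈ 0.0316 < α = 0.05, reject H0; the evidence is statistically significant.

2.29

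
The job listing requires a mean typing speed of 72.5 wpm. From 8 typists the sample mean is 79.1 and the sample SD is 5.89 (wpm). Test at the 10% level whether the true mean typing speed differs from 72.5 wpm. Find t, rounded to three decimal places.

H0: μ = 72.5; H1: μ ≠ 72.5 (one-sample t-test, two-sided).
t = (x̄ − μ₀)/(s/√n) = (79.1 − 72.5)/(5.89/√8) = 3.169
df = n − 1 = 7
Two-sided p-value ≈ 0.0157
Since p ≈ 0.0157 < α = 0.1, reject H0; the evidence is statistically significant.

3.169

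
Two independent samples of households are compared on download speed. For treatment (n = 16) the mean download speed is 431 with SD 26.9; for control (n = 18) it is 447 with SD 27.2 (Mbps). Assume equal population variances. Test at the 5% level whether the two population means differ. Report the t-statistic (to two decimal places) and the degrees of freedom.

t = -1.72, df = 32

Let group 1 = treatment, group 2 = control. H0: μ_1 = μ_2; H1: μ_1 ≠ μ_2 (two-sample pooled-variance t-test, two-sided).
s_p² = [(16−1)·26.9² + (18−1)·27.2²]/(16+18−2) = 732.232
t = (431 − 447)/√[732.232·(1/16 + 1/18)] = -1.72
df = n₁ + n₂ − 2 = 32
Two-sided p-value ≈ 0.095
Since p ≈ 0.095 > α = 0.05, fail to reject H0; the evidence is not statistically significant.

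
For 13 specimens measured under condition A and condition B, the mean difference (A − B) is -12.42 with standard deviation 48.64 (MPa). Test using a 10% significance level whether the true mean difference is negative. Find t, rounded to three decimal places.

H0: μ_d = 0; H1: μ_d < 0 (paired t-test on the differences, left-tailed).
t = d̄/(s_d/√n) = -12.42/(48.64/√13) = -0.921
df = n − 1 = 12
p-value = P(T ≤ -0.921) ≈ 0.1877
Since p ≈ 0.1877 > α = 0.1, fail to reject H0; the evidence is not statistically significant.

-0.921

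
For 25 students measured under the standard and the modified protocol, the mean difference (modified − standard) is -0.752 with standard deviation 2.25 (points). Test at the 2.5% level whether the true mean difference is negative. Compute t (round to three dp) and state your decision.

H0: μ_d = 0; H1: μ_d < 0 (paired t-test on the differences, left-tailed).
t = d̄/(s_d/√n) = -0.752/(2.25/√25) = -1.671
df = n − 1 = 24
p-value = P(T ≤ -1.671) ≈ 0.0538
Since p ≈ 0.0538 > α = 0.025, fail to reject H0; the data do not provide sufficient evidence against H0.

t = -1.671; fail to reject H0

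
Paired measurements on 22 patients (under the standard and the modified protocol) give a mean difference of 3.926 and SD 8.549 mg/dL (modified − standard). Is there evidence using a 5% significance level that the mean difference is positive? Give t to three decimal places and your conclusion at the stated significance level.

t = 2.154; reject H0

H0: μ_d = 0; H1: μ_d > 0 (paired t-test on the differences, right-tailed).
t = d̄/(s_d/√n) = 3.926/(8.549/√22) = 2.154
df = n − 1 = 21
p-value = P(T ≥ 2.154) ≈ 0.022
Since p ≈ 0.022 < α = 0.05, reject H0; the evidence is statistically significant.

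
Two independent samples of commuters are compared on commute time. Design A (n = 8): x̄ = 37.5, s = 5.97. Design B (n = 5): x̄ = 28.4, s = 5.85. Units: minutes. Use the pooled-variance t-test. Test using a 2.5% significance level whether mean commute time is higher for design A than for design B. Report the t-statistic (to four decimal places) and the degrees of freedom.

Let group 1 = design A, group 2 = design B. H0: μ_1 = μ_2; H1: μ_1 > μ_2 (two-sample pooled-variance t-test, right-tailed).
s_p² = [(8−1)·5.97² + (5−1)·5.85²]/(8+5−2) = 35.1251
t = (37.5 − 28.4)/√[35.1251·(1/8 + 1/5)] = 2.6933
df = n₁ + n₂ − 2 = 11
p-value = P(T ≥ 2.6933) ≈ 0.010
Since p ≈ 0.010 < α = 0.025, reject H0; the data support H1.

t = 2.6933, df = 11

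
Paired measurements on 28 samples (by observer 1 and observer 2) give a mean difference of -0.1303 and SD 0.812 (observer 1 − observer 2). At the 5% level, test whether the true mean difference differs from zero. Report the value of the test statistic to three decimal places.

-0.849

H0: μ_d = 0; H1: μ_d ≠ 0 (paired t-test on the differences, two-sided).
t = d̄/(s_d/√n) = -0.1303/(0.812/√28) = -0.849
df = n − 1 = 27
Two-sided p-value ≈ 0.4033
Since p ≈ 0.4033 > α = 0.05, fail to reject H0; the data do not provide sufficient evidence against H0.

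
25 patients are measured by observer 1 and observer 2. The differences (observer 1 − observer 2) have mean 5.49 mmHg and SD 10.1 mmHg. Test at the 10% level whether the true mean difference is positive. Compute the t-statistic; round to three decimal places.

2.718

H0: μ_d = 0; H1: μ_d > 0 (paired t-test on the differences, right-tailed).
t = d̄/(s_d/√n) = 5.49/(10.1/√25) = 2.718
df = n − 1 = 24
p-value = P(T ≥ 2.718) ≈ 0.0060
Since p ≈ 0.0060 < α = 0.1, reject H0; the evidence is statistically significant.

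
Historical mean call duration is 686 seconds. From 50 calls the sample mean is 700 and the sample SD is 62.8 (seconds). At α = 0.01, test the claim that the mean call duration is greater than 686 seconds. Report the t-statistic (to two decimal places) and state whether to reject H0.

t = 1.58; fail to reject H0

H0: μ = 686; H1: μ > 686 (one-sample t-test, right-tailed).
t = (x̄ − μ₀)/(s/√n) = (700 − 686)/(62.8/√50) = 1.58
df = n − 1 = 49
p-value = P(T ≥ 1.58) ≈ 0.061
Since p ≈ 0.061 > α = 0.01, fail to reject H0; the data do not provide sufficient evidence against H0.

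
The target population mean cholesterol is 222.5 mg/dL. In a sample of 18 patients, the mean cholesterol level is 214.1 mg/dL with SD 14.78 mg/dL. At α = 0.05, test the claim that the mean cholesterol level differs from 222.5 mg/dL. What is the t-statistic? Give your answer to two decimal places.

H0: μ = 222.5; H1: μ ≠ 222.5 (one-sample t-test, two-sided).
t = (x̄ − μ₀)/(s/√n) = (214.1 − 222.5)/(14.78/√18) = -2.41
df = n − 1 = 17
Two-sided p-value ≈ 0.0275
Since p ≈ 0.0275 < α = 0.05, reject H0; the data support H1.

-2.41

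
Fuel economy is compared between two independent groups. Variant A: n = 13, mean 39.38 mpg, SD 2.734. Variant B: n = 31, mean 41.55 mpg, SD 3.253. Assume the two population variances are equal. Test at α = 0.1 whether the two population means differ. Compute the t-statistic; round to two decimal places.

-2.11

Let group 1 = variant A, group 2 = variant B. H0: μ_1 = μ_2; H1: μ_1 ≠ μ_2 (two-sample pooled-variance t-test, two-sided).
s_p² = [(13−1)·2.734² + (31−1)·3.253²]/(13+31−2) = 9.69422
t = (39.38 − 41.55)/√[9.69422·(1/13 + 1/31)] = -2.11
df = n₁ + n₂ − 2 = 42
Two-sided p-value ≈ 0.041
Since p ≈ 0.041 < α = 0.1, reject H0; the evidence is statistically significant.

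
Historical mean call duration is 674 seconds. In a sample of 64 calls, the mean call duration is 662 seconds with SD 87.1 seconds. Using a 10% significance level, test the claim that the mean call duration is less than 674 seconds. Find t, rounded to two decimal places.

-1.10

H0: μ = 674; H1: μ < 674 (one-sample t-test, left-tailed).
t = (x̄ − μ₀)/(s/√n) = (662 − 674)/(87.1/√64) = -1.10
df = n − 1 = 63
p-value = P(T ≤ -1.10) ≈ 0.1373
Since p ≈ 0.1373 > α = 0.1, fail to reject H0; the data do not provide sufficient evidence against H0.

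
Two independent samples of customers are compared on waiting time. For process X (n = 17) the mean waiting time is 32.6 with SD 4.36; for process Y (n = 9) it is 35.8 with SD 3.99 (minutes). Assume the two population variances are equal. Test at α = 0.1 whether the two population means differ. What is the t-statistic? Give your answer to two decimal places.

-1.83

Let group 1 = process X, group 2 = process Y. H0: μ_1 = μ_2; H1: μ_1 ≠ μ_2 (two-sample pooled-variance t-test, two-sided).
s_p² = [(17−1)·4.36² + (9−1)·3.99²]/(17+9−2) = 17.9798
t = (32.6 − 35.8)/√[17.9798·(1/17 + 1/9)] = -1.83
df = n₁ + n₂ − 2 = 24
Two-sided p-value ≈ 0.080
Since p ≈ 0.080 < α = 0.1, reject H0; the data support H1.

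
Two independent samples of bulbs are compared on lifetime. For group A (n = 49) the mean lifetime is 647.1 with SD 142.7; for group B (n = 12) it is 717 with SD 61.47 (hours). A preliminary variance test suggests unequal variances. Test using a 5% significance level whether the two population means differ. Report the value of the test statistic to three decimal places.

-2.586

Let group 1 = group A, group 2 = group B. H0: μ_1 = μ_2; H1: μ_1 ≠ μ_2 (Welch's two-sample t-test, two-sided).
t = (x̄_1 − x̄_2)/√(s_1²/n_1 + s_2²/n_2) = (647.1 − 717)/√(142.7²/49 + 61.47²/12) = -2.586
Welch–Satterthwaite df ≈ 42.31
Two-sided p-value ≈ 0.013
Since p ≈ 0.013 < α = 0.05, reject H0; the evidence is statistically significant.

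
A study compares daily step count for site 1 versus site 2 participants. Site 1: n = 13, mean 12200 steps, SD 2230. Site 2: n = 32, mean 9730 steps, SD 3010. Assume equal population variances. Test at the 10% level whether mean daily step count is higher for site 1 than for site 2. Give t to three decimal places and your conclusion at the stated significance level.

t = 2.669; reject H0

Let group 1 = site 1, group 2 = site 2. H0: μ_1 = μ_2; H1: μ_1 > μ_2 (two-sample pooled-variance t-test, right-tailed).
s_p² = [(13−1)·2230² + (32−1)·3010²]/(13+32−2) = 7919490
t = (12200 − 9730)/√[7919490·(1/13 + 1/32)] = 2.669
df = n₁ + n₂ − 2 = 43
p-value = P(T ≥ 2.669) ≈ 0.0053
Since p ≈ 0.0053 < α = 0.1, reject H0; the data support H1.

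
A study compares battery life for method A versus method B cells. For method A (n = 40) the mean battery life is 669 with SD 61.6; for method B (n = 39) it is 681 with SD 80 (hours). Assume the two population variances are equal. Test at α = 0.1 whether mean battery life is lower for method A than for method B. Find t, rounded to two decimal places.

Let group 1 = method A, group 2 = method B. H0: μ_1 = μ_2; H1: μ_1 < μ_2 (two-sample pooled-variance t-test, left-tailed).
s_p² = [(40−1)·61.6² + (39−1)·80²]/(40+39−2) = 5080.36
t = (669 − 681)/√[5080.36·(1/40 + 1/39)] = -0.75
df = n₁ + n₂ − 2 = 77
p-value = P(T ≤ -0.75) ≈ 0.2283
Since p ≈ 0.2283 > α = 0.1, fail to reject H0; the data do not provide sufficient evidence against H0.

-0.75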